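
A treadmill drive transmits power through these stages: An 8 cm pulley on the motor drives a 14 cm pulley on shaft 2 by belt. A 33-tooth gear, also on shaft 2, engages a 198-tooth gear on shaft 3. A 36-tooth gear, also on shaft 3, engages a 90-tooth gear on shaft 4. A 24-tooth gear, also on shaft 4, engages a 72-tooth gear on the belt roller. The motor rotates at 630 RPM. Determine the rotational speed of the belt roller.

belt 14/8 = 1.75 → 630/1.75 = 360 RPM
gear mesh 198/33 = 6 → 360/6 = 60 RPM
gear mesh 90/36 = 2.5 → 60/2.5 = 24 RPM
gear mesh 72/24 = 3 → 24/3 = 8 RPM

8 RPM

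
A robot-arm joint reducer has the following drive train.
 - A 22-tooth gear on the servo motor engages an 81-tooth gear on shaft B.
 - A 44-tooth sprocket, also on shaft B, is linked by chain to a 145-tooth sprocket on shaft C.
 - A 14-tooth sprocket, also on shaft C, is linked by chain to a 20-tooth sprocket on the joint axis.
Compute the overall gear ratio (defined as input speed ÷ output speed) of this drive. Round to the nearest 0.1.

Each stage contributes driven/driver: gear mesh 81/22 = 3.6818, chain 145/44 = 3.2955, chain 20/14 = 1.4286.
Overall: 3.6818 × 3.2955 × 1.4286 = 17.333.

17.3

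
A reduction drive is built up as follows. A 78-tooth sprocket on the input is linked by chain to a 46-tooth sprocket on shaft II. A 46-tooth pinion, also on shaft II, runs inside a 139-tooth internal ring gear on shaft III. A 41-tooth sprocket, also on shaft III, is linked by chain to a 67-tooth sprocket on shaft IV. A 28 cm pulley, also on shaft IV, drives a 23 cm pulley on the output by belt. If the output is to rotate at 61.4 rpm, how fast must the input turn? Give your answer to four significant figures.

146.9 rpm

Overall ratio R = 0.58974 × 3.0217 × 1.6341 × 0.82143 = 2.3921.
Required input speed = output speed × R = 61.4 × 2.3921 = 146.88 rpm.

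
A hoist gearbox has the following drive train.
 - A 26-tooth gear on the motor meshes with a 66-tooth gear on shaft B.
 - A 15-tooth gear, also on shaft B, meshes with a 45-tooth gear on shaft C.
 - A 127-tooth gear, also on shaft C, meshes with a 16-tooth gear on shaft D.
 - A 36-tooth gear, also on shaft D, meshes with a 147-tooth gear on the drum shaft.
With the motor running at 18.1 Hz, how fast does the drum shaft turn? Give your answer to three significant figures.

gear mesh 66/26 = 2.5385 → 18.1/2.5385 = 7.1303 Hz
gear mesh 45/15 = 3 → 7.1303/3 = 2.3768 Hz
gear mesh 16/127 = 0.12598 → 2.3768/0.12598 = 18.866 Hz
gear mesh 147/36 = 4.0833 → 18.866/4.0833 = 4.6201 Hz

4.62 Hz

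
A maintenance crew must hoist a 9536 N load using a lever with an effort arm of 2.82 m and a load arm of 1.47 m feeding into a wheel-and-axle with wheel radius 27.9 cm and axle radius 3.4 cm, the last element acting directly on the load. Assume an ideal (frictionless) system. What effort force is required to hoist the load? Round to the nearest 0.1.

Lever MA = effort arm / load arm = 2.82/1.47 = 1.9184.
Wheel-and-axle MA = R/r = 27.9/3.4 = 8.2059.
Combined ideal MA = 1.9184 × 8.2059 = 15.742.
Effort = load / MA = 9536 / 15.742 = 605.77 N.

605.8 N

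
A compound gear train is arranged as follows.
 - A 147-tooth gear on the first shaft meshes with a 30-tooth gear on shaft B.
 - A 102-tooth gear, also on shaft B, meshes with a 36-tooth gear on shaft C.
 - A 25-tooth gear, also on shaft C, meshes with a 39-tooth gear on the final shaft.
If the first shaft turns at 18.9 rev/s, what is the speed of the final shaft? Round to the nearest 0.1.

the first shaft → shaft B (gear mesh, 30/147): 18.9 ÷ 0.20408 = 92.61 rev/s
shaft B → shaft C (gear mesh, 36/102): 92.61 ÷ 0.35294 = 262.39 rev/s
shaft C → the final shaft (gear mesh, 39/25): 262.39 ÷ 1.56 = 168.2 rev/s

168.2 rev/s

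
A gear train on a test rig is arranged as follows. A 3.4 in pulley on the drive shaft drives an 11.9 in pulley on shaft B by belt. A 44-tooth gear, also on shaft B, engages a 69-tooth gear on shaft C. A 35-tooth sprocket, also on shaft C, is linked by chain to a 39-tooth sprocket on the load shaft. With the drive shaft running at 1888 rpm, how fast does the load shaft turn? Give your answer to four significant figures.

308.7 rpm

Belt: ratio = 11.9/3.4 = 3.5, so shaft B turns at 1888 / 3.5 = 539.43 rpm.
Gear mesh: ratio = 69/44 = 1.5682, so shaft C turns at 539.43 / 1.5682 = 343.98 rpm.
Chain: ratio = 39/35 = 1.1143, so the load shaft turns at 343.98 / 1.1143 = 308.7 rpm.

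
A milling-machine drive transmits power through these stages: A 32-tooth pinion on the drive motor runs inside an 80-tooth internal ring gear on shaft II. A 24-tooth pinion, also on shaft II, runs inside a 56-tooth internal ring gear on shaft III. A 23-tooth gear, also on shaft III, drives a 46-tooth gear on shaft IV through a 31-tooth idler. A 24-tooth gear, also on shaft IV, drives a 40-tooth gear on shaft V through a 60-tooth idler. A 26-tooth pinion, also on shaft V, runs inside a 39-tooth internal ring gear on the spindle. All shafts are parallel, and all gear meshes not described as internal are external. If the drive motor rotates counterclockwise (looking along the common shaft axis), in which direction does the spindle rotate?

the drive motor → shaft II: internal mesh, same direction → CCW.
shaft II → shaft III: internal mesh, same direction → CCW.
shaft III → shaft IV: driver → idler → driven is 2 external meshes, 2 reversals → CCW.
shaft IV → shaft V: driver → idler → driven is 2 external meshes, 2 reversals → CCW.
shaft V → the spindle: internal mesh, same direction → CCW.
4 reversals in total — an even number — so the spindle turns the same way as the drive motor.

counterclockwise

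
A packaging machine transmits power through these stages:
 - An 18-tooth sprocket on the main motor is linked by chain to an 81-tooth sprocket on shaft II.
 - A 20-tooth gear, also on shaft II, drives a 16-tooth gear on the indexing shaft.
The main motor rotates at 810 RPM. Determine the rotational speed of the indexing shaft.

225 RPM

Chain: ratio = 81/18 = 4.5, so shaft II turns at 810 / 4.5 = 180 RPM.
Gear mesh: ratio = 16/20 = 0.8, so the indexing shaft turns at 180 / 0.8 = 225 RPM.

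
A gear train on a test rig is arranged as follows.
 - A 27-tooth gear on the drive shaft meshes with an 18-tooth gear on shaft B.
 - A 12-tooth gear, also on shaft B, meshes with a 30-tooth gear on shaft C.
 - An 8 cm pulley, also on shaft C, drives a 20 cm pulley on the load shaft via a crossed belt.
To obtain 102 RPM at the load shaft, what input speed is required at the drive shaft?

425 RPM

Overall ratio R = 0.66667 × 2.5 × 2.5 = 4.1667.
Required input speed = output speed × R = 102 × 4.1667 = 425 RPM.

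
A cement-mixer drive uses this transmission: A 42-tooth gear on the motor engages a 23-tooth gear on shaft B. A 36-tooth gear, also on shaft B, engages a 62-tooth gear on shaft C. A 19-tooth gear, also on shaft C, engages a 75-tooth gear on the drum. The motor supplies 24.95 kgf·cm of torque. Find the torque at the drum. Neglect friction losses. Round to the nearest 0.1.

92.9 kgf·cm

Gear mesh: ratio = 23/42 = 0.54762; torque at shaft B = 24.95 × 0.54762 = 13.663 kgf·cm.
Gear mesh: ratio = 62/36 = 1.7222; torque at shaft C = 13.663 × 1.7222 = 23.531 kgf·cm.
Gear mesh: ratio = 75/19 = 3.9474; torque at the drum = 23.531 × 3.9474 = 92.885 kgf·cm.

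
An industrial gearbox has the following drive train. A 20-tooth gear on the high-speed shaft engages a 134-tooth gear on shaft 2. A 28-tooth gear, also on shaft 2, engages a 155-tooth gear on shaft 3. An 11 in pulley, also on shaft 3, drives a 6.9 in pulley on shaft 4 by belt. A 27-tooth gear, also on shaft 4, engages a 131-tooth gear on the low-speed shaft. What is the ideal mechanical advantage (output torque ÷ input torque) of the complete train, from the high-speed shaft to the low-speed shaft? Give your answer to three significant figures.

113

Each stage contributes driven/driver: gear mesh 134/20 = 6.7, gear mesh 155/28 = 5.5357, belt 6.9/11 = 0.62727, gear mesh 131/27 = 4.8519.
Overall: 6.7 × 5.5357 × 0.62727 × 4.8519 = 112.88.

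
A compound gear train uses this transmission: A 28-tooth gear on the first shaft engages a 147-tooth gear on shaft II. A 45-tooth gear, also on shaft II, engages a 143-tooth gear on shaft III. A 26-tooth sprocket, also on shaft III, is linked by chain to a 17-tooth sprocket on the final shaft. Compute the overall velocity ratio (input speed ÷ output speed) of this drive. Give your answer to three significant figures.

Each stage contributes driven/driver: gear mesh 147/28 = 5.25, gear mesh 143/45 = 3.1778, chain 17/26 = 0.65385.
Overall: 5.25 × 3.1778 × 0.65385 = 10.908.

10.9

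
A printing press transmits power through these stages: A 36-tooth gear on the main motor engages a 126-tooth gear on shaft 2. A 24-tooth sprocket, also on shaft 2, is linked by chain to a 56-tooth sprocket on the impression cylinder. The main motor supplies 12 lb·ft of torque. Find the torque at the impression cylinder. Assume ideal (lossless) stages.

98 lb·ft

gear mesh 126/36 = 3.5 → τ = 12·3.5 = 42 lb·ft
chain 56/24 = 2.3333 → τ = 42·2.3333 = 98 lb·ft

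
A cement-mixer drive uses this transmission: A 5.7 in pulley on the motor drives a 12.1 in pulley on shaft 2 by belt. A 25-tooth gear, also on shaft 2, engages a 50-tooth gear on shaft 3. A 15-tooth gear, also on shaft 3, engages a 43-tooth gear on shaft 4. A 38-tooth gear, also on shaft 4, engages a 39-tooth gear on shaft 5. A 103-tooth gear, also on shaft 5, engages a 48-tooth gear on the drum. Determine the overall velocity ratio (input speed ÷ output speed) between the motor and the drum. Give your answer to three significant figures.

5.82

Each stage contributes driven/driver: belt 12.1/5.7 = 2.1228, gear mesh 50/25 = 2, gear mesh 43/15 = 2.8667, gear mesh 39/38 = 1.0263, gear mesh 48/103 = 0.46602.
Overall: 2.1228 × 2 × 2.8667 × 1.0263 × 0.46602 = 5.8211.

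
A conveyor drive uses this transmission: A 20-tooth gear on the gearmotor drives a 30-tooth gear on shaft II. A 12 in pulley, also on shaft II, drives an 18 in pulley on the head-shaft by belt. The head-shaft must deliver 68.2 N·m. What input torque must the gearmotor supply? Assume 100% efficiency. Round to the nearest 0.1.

30.3 N·m

Overall ratio R = 1.5 × 1.5 = 2.25.
Input torque = output torque / R = 68.2 / 2.25 = 30.311 N·m.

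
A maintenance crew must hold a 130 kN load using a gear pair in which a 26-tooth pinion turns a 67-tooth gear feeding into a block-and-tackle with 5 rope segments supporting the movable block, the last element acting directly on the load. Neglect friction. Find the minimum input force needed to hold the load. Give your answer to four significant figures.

Gear pair MA = 67/26 = 2.5769.
Block-and-tackle MA = number of supporting rope parts = 5.
Combined ideal MA = 2.5769 × 5 = 12.885.
Effort = load / MA = 130 / 12.885 = 10.09 kN.

10.09 kN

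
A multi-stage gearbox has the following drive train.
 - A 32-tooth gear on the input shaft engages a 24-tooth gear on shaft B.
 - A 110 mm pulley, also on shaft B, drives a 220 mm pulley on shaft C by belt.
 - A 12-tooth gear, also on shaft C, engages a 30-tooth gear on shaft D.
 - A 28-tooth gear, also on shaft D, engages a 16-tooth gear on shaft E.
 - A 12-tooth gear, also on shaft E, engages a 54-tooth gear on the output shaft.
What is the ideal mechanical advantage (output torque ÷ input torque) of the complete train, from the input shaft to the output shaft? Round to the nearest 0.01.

9.64

Each stage contributes driven/driver: gear mesh 24/32 = 0.75, belt 220/110 = 2, gear mesh 30/12 = 2.5, gear mesh 16/28 = 0.57143, gear mesh 54/12 = 4.5.
Overall: 0.75 × 2 × 2.5 × 0.57143 × 4.5 = 9.6429.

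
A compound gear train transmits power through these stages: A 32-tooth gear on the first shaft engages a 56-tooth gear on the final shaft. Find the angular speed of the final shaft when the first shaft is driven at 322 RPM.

184 RPM

the first shaft → the final shaft (gear mesh, 56/32): 322 ÷ 1.75 = 184 RPM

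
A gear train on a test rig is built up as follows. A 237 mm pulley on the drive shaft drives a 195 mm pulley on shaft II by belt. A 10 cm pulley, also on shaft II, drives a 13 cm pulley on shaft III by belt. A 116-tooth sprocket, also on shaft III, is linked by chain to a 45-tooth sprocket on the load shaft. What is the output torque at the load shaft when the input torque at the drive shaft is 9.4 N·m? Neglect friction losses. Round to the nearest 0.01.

After the belt (195/237): 9.4 × 0.82278 = 7.7342 N·m
After the belt (13/10): 7.7342 × 1.3 = 10.054 N·m
After the chain (45/116): 10.054 × 0.38793 = 3.9004 N·m

3.90 N·m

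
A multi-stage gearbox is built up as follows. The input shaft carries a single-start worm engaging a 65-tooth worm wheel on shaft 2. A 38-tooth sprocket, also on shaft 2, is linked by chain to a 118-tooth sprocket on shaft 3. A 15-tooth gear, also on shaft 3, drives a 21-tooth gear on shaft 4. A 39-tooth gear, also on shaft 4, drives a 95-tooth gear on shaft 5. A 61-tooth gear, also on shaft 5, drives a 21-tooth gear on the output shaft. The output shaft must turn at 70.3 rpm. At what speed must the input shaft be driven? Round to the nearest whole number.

16659 rpm

Overall ratio R = 65 × 3.1053 × 1.4 × 2.4359 × 0.34426 = 236.97.
Required input speed = output speed × R = 70.3 × 236.97 = 16659 rpm.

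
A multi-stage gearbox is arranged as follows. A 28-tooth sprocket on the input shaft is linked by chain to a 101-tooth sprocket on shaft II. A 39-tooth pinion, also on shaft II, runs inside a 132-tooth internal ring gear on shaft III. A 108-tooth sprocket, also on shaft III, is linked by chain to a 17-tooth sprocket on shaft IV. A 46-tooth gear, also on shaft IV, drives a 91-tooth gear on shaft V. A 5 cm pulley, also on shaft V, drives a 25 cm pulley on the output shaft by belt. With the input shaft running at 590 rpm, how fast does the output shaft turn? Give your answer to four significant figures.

the input shaft → shaft II (chain, 101/28): 590 ÷ 3.6071 = 163.56 rpm
shaft II → shaft III (internal gear, 132/39): 163.56 ÷ 3.3846 = 48.326 rpm
shaft III → shaft IV (chain, 17/108): 48.326 ÷ 0.15741 = 307.01 rpm
shaft IV → shaft V (gear mesh, 91/46): 307.01 ÷ 1.9783 = 155.19 rpm
shaft V → the output shaft (belt, 25/5): 155.19 ÷ 5 = 31.038 rpm

31.04 rpm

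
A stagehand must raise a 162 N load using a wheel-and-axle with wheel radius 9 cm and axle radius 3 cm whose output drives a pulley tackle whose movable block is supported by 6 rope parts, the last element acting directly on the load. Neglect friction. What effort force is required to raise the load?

9 N

Wheel-and-axle MA = R/r = 9/3 = 3.
Block-and-tackle MA = number of supporting rope parts = 6.
Combined ideal MA = 3 × 6 = 18.
Effort = load / MA = 162 / 18 = 9 N.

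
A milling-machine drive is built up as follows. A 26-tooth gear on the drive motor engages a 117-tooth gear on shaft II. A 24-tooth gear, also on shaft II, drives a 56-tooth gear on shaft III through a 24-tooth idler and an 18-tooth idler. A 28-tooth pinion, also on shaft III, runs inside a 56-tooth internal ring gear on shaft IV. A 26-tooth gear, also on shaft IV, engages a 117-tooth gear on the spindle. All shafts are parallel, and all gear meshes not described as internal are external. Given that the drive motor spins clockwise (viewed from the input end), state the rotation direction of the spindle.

anticlockwise

the drive motor → shaft II: external mesh, 1 reversal → CCW.
shaft II → shaft III: driver → idler → idler → driven is 3 external meshes, 3 reversals → CW.
shaft III → shaft IV: internal mesh, same direction → CW.
shaft IV → the spindle: external mesh, 1 reversal → CCW.
5 reversals in total — an odd number — so the spindle turns opposite to the drive motor.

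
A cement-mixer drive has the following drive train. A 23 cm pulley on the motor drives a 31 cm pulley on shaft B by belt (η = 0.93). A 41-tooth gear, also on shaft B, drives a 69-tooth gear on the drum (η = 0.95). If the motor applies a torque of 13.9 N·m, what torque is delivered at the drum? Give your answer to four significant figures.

27.86 N·m

After the belt (31/23): 13.9 × 1.3478 × 0.93 = 17.423 N·m
After the gear mesh (69/41): 17.423 × 1.6829 × 0.95 = 27.856 N·m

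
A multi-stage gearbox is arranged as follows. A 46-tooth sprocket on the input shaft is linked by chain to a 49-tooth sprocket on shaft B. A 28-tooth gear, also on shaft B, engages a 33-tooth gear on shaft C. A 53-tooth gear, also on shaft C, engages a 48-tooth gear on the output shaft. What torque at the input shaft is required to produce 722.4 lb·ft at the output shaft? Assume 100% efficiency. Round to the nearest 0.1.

Overall ratio R = 1.0652 × 1.1786 × 0.90566 = 1.137.
Input torque = output torque / R = 722.4 / 1.137 = 635.36 lb·ft.

635.4 lb·ft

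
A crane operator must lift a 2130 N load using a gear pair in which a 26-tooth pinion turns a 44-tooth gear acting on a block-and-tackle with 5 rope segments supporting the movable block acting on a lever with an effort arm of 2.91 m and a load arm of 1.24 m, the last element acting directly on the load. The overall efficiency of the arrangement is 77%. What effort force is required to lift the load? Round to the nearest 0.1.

139.3 N

Gear pair MA = 44/26 = 1.6923.
Block-and-tackle MA = number of supporting rope parts = 5.
Lever MA = effort arm / load arm = 2.91/1.24 = 2.3468.
Combined ideal MA = 1.6923 × 5 × 2.3468 = 19.857.
Actual MA = 19.857 × 0.77 = 15.29.
Effort = load / actual MA = 2130 / 15.29 = 139.31 N.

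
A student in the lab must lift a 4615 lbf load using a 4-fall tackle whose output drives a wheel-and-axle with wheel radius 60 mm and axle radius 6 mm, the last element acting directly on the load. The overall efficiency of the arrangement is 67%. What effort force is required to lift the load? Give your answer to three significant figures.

Block-and-tackle MA = number of supporting rope parts = 4.
Wheel-and-axle MA = R/r = 60/6 = 10.
Combined ideal MA = 4 × 10 = 40.
Actual MA = 40 × 0.67 = 26.8.
Effort = load / actual MA = 4615 / 26.8 = 172.2 lbf.

172 lbf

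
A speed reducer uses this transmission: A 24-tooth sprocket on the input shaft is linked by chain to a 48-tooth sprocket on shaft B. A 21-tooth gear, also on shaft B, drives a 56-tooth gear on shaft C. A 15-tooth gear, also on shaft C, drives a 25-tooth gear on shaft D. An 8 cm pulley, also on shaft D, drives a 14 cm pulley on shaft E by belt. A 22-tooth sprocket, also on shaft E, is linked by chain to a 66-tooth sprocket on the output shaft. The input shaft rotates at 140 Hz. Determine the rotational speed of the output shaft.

3 Hz

Chain: ratio = 48/24 = 2, so shaft B turns at 140 / 2 = 70 Hz.
Gear mesh: ratio = 56/21 = 2.6667, so shaft C turns at 70 / 2.6667 = 26.25 Hz.
Gear mesh: ratio = 25/15 = 1.6667, so shaft D turns at 26.25 / 1.6667 = 15.75 Hz.
Belt: ratio = 14/8 = 1.75, so shaft E turns at 15.75 / 1.75 = 9 Hz.
Chain: ratio = 66/22 = 3, so the output shaft turns at 9 / 3 = 3 Hz.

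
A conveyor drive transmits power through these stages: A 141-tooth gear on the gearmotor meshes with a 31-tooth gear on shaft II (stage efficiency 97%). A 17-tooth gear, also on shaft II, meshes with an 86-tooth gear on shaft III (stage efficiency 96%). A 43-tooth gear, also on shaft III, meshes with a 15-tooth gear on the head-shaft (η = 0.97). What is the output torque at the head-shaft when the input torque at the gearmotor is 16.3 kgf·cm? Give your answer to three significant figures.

5.71 kgf·cm

gear mesh 31/141 = 0.21986 → τ = 16.3·0.21986·0.97 = 3.4762 kgf·cm
gear mesh 86/17 = 5.0588 → τ = 3.4762·5.0588·0.96 = 16.882 kgf·cm
gear mesh 15/43 = 0.34884 → τ = 16.882·0.34884·0.97 = 5.7124 kgf·cm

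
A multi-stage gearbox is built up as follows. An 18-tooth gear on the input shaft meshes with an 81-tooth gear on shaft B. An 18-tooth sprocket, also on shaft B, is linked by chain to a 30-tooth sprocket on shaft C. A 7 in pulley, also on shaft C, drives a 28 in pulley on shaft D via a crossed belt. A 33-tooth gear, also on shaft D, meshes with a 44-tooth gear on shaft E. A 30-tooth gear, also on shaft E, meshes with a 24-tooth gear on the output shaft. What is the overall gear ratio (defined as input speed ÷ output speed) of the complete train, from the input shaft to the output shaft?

Each stage contributes driven/driver: gear mesh 81/18 = 4.5, chain 30/18 = 1.6667, belt 28/7 = 4, gear mesh 44/33 = 1.3333, gear mesh 24/30 = 0.8.
Overall: 4.5 × 1.6667 × 4 × 1.3333 × 0.8 = 32.

32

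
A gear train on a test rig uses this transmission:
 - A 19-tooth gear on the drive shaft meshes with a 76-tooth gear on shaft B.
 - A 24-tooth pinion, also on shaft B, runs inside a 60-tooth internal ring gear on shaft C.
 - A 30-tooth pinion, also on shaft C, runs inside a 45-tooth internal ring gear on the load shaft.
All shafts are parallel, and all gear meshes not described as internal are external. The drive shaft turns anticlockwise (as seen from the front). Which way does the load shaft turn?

clockwise

the drive shaft → shaft B: external mesh, 1 reversal → CW.
shaft B → shaft C: internal mesh, same direction → CW.
shaft C → the load shaft: internal mesh, same direction → CW.
1 reversal in total — an odd number — so the load shaft turns opposite to the drive shaft.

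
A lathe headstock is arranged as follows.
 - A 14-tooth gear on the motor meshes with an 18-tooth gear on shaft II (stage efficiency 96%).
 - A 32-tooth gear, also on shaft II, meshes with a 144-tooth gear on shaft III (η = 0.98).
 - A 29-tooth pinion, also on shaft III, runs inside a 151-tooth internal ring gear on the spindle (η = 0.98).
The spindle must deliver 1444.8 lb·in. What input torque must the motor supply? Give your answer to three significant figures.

Overall ratio R = 1.2857 × 4.5 × 5.2069 = 30.126; overall efficiency η = 0.96 × 0.98 × 0.98 = 0.9220.
Input torque = output torque / (R × η) = 1444.8 / (30.126 × 0.9220) = 52.017 lb·in.

52.0 lb·in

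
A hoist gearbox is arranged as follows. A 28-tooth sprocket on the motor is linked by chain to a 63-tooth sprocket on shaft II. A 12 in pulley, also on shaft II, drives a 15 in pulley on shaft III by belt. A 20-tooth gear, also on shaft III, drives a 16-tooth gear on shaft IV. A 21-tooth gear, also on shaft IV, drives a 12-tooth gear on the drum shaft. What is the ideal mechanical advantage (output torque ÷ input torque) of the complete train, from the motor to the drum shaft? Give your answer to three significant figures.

Each stage contributes driven/driver: chain 63/28 = 2.25, belt 15/12 = 1.25, gear mesh 16/20 = 0.8, gear mesh 12/21 = 0.57143.
Overall: 2.25 × 1.25 × 0.8 × 0.57143 = 1.2857.

1.29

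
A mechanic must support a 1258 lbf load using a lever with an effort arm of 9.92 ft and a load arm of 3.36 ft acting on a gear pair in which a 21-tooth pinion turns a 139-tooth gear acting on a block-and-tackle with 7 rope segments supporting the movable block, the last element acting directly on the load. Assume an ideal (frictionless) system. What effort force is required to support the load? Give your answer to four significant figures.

9.196 lbf

Lever MA = effort arm / load arm = 9.92/3.36 = 2.9524.
Gear pair MA = 139/21 = 6.619.
Block-and-tackle MA = number of supporting rope parts = 7.
Combined ideal MA = 2.9524 × 6.619 × 7 = 136.79.
Effort = load / MA = 1258 / 136.79 = 9.1963 lbf.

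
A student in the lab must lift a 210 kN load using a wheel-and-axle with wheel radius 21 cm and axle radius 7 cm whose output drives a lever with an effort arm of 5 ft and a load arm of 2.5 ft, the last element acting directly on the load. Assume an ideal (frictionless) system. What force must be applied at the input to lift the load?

Wheel-and-axle MA = R/r = 21/7 = 3.
Lever MA = effort arm / load arm = 5/2.5 = 2.
Combined ideal MA = 3 × 2 = 6.
Effort = load / MA = 210 / 6 = 35 kN.

35 kN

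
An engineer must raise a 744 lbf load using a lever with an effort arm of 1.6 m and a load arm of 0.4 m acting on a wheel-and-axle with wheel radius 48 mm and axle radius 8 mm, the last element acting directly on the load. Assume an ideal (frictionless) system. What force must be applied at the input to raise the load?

31 lbf

Lever MA = effort arm / load arm = 1.6/0.4 = 4.
Wheel-and-axle MA = R/r = 48/8 = 6.
Combined ideal MA = 4 × 6 = 24.
Effort = load / MA = 744 / 24 = 31 lbf.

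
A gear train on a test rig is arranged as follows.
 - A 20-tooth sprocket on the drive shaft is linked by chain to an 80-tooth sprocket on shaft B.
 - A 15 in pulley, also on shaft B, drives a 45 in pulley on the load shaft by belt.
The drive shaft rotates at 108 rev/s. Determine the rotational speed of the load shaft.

9 rev/s

the drive shaft → shaft B (chain, 80/20): 108 ÷ 4 = 27 rev/s
shaft B → the load shaft (belt, 45/15): 27 ÷ 3 = 9 rev/s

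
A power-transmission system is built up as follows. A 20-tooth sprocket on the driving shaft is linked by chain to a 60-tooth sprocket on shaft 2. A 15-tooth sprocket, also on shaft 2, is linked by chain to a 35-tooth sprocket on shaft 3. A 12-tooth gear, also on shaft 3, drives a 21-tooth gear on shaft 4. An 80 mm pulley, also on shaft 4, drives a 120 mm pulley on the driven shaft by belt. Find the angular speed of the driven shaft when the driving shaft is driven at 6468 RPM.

Chain: ratio = 60/20 = 3, so shaft 2 turns at 6468 / 3 = 2156 RPM.
Chain: ratio = 35/15 = 2.3333, so shaft 3 turns at 2156 / 2.3333 = 924 RPM.
Gear mesh: ratio = 21/12 = 1.75, so shaft 4 turns at 924 / 1.75 = 528 RPM.
Belt: ratio = 120/80 = 1.5, so the driven shaft turns at 528 / 1.5 = 352 RPM.

352 RPM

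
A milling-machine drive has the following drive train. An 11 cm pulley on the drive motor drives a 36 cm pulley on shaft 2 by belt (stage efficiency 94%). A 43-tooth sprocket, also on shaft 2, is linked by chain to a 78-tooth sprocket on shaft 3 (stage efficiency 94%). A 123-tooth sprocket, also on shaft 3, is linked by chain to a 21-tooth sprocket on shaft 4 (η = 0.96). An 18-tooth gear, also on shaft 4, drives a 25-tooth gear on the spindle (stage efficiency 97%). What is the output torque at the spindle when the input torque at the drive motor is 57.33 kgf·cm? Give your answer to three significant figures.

66.4 kgf·cm

Belt: ratio = 36/11 = 3.2727; torque at shaft 2 = 57.33 × 3.2727 × 0.94 = 176.37 kgf·cm.
Chain: ratio = 78/43 = 1.814; torque at shaft 3 = 176.37 × 1.814 × 0.94 = 300.73 kgf·cm.
Chain: ratio = 21/123 = 0.17073; torque at shaft 4 = 300.73 × 0.17073 × 0.96 = 49.29 kgf·cm.
Gear mesh: ratio = 25/18 = 1.3889; torque at the spindle = 49.29 × 1.3889 × 0.97 = 66.405 kgf·cm.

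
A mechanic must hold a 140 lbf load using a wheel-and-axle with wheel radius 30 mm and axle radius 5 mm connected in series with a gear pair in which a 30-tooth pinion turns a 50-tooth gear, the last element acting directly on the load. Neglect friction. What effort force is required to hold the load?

14 lbf

Wheel-and-axle MA = R/r = 30/5 = 6.
Gear pair MA = 50/30 = 1.6667.
Combined ideal MA = 6 × 1.6667 = 10.
Effort = load / MA = 140 / 10 = 14 lbf.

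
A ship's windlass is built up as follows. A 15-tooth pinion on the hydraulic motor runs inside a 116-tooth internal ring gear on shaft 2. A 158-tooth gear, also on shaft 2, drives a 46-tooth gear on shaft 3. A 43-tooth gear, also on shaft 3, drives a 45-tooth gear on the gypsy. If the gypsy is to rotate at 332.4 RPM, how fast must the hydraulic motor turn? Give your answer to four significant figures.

783.2 RPM

Overall ratio R = 7.7333 × 0.29114 × 1.0465 = 2.3562.
Required input speed = output speed × R = 332.4 × 2.3562 = 783.2 RPM.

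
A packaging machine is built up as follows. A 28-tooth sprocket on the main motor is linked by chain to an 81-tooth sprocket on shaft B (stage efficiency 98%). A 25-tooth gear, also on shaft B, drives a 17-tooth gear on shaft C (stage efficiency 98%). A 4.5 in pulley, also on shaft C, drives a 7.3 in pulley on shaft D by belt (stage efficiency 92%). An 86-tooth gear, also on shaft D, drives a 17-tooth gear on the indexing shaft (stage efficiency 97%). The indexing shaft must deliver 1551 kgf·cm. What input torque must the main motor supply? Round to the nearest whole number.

2869 kgf·cm

Overall ratio R = 2.8929 × 0.68 × 1.6222 × 0.19767 = 0.63081; overall efficiency η = 0.98 × 0.98 × 0.92 × 0.97 = 0.8571.
Input torque = output torque / (R × η) = 1551 / (0.63081 × 0.8571) = 2868.8 kgf·cm.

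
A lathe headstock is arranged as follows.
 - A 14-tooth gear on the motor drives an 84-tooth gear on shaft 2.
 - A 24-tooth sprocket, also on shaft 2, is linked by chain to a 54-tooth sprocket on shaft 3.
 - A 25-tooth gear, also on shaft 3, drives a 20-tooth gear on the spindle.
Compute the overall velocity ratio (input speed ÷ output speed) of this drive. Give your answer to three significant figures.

10.8

Each stage contributes driven/driver: gear mesh 84/14 = 6, chain 54/24 = 2.25, gear mesh 20/25 = 0.8.
Overall: 6 × 2.25 × 0.8 = 10.8.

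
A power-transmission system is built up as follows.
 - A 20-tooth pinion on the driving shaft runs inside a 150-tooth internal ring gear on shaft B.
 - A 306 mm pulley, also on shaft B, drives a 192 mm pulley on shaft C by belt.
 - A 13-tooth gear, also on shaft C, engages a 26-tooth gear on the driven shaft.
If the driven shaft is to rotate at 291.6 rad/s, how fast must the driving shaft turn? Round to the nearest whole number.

Overall ratio R = 7.5 × 0.62745 × 2 = 9.4118.
Required input speed = output speed × R = 291.6 × 9.4118 = 2744.5 rad/s.

2744 rad/s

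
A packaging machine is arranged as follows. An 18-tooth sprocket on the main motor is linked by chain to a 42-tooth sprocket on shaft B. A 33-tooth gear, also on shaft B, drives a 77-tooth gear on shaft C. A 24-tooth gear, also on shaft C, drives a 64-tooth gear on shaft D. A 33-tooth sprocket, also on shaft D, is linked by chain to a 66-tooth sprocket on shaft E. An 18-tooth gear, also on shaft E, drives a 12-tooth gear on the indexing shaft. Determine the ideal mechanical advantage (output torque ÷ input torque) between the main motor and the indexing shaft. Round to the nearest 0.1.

19.4

Each stage contributes driven/driver: chain 42/18 = 2.3333, gear mesh 77/33 = 2.3333, gear mesh 64/24 = 2.6667, chain 66/33 = 2, gear mesh 12/18 = 0.66667.
Overall: 2.3333 × 2.3333 × 2.6667 × 2 × 0.66667 = 19.358.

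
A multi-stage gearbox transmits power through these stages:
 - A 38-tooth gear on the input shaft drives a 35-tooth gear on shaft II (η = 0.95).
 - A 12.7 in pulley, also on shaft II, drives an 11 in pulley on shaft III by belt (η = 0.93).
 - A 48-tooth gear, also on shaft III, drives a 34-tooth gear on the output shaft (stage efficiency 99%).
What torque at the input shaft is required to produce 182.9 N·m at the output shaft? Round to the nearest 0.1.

Overall ratio R = 0.92105 × 0.86614 × 0.70833 = 0.56508; overall efficiency η = 0.95 × 0.93 × 0.99 = 0.8747.
Input torque = output torque / (R × η) = 182.9 / (0.56508 × 0.8747) = 370.05 N·m.

370.1 N·m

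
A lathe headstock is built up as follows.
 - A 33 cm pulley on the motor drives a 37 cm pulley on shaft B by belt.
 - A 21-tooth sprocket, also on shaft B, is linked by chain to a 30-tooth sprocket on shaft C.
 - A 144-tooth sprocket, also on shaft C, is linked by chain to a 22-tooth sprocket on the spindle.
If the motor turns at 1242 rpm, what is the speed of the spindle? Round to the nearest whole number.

Belt: ratio = 37/33 = 1.1212, so shaft B turns at 1242 / 1.1212 = 1107.7 rpm.
Chain: ratio = 30/21 = 1.4286, so shaft C turns at 1107.7 / 1.4286 = 775.41 rpm.
Chain: ratio = 22/144 = 0.15278, so the spindle turns at 775.41 / 0.15278 = 5075.4 rpm.

5075 rpm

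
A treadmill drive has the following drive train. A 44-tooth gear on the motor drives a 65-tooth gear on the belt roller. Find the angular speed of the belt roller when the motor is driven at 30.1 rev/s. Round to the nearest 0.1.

Gear mesh: ratio = 65/44 = 1.4773, so the belt roller turns at 30.1 / 1.4773 = 20.375 rev/s.

20.4 rev/s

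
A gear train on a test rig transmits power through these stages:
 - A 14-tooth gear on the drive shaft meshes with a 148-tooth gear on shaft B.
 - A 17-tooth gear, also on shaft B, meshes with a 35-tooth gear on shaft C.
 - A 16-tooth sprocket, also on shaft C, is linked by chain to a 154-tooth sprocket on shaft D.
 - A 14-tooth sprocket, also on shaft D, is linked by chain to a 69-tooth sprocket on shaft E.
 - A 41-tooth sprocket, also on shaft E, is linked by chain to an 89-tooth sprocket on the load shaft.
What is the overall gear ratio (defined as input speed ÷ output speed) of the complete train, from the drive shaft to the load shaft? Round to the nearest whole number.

2241

Each stage contributes driven/driver: gear mesh 148/14 = 10.571, gear mesh 35/17 = 2.0588, chain 154/16 = 9.625, chain 69/14 = 4.9286, chain 89/41 = 2.1707.
Overall: 10.571 × 2.0588 × 9.625 × 4.9286 × 2.1707 = 2241.2.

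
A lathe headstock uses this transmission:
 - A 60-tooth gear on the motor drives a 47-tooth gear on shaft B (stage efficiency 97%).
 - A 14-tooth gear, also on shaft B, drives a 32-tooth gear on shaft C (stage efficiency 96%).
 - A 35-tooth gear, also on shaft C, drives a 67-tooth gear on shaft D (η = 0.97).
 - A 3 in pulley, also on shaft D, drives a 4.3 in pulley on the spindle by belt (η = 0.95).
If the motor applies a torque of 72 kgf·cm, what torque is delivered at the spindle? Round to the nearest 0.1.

After the gear mesh (47/60): 72 × 0.78333 × 0.97 = 54.708 kgf·cm
After the gear mesh (32/14): 54.708 × 2.2857 × 0.96 = 120.04 kgf·cm
After the gear mesh (67/35): 120.04 × 1.9143 × 0.97 = 222.91 kgf·cm
After the belt (4.3/3): 222.91 × 1.4333 × 0.95 = 303.52 kgf·cm

303.5 kgf·cm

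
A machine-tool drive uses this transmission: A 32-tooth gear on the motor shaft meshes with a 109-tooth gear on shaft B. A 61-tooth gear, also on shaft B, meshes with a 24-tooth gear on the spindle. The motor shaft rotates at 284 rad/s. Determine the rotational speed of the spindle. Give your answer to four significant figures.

211.9 rad/s

gear mesh 109/32 = 3.4062 → 284/3.4062 = 83.376 rad/s
gear mesh 24/61 = 0.39344 → 83.376/0.39344 = 211.91 rad/s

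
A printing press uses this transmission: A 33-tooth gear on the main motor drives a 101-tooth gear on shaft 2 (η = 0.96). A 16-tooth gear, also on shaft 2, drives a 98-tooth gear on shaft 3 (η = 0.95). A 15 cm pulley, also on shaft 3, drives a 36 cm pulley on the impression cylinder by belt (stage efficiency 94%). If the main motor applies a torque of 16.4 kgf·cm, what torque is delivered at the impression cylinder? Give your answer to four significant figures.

632.5 kgf·cm

gear mesh 101/33 = 3.0606 → τ = 16.4·3.0606·0.96 = 48.186 kgf·cm
gear mesh 98/16 = 6.125 → τ = 48.186·6.125·0.95 = 280.38 kgf·cm
belt 36/15 = 2.4 → τ = 280.38·2.4·0.94 = 632.54 kgf·cm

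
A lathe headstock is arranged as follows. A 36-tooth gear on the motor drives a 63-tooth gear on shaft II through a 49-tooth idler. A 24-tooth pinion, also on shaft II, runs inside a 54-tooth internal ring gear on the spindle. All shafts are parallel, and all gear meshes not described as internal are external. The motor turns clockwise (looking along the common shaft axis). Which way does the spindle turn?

the motor → shaft II: driver → idler → driven is 2 external meshes, 2 reversals → CW.
shaft II → the spindle: internal mesh, same direction → CW.
2 reversals in total — an even number — so the spindle turns the same way as the motor.

clockwise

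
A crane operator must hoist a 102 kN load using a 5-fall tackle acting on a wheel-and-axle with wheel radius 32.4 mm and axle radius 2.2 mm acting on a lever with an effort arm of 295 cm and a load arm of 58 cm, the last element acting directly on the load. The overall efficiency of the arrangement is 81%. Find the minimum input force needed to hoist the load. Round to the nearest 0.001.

0.336 kN

Block-and-tackle MA = number of supporting rope parts = 5.
Wheel-and-axle MA = R/r = 32.4/2.2 = 14.727.
Lever MA = effort arm / load arm = 295/58 = 5.0862.
Combined ideal MA = 5 × 14.727 × 5.0862 = 374.53.
Actual MA = 374.53 × 0.81 = 303.37.
Effort = load / actual MA = 102 / 303.37 = 0.33622 kN.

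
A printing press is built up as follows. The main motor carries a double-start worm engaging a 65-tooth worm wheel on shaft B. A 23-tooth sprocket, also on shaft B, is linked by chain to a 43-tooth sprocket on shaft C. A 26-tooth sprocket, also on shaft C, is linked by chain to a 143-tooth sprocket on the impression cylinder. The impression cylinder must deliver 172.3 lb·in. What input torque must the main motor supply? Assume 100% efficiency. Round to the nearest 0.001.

0.516 lb·in

Overall ratio R = 32.5 × 1.8696 × 5.5 = 334.18.
Input torque = output torque / R = 172.3 / 334.18 = 0.51558 lb·in.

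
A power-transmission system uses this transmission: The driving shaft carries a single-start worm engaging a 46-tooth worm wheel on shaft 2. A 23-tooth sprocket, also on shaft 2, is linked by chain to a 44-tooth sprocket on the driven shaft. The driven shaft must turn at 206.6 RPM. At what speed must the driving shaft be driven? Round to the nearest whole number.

18181 RPM

Overall ratio R = 46 × 1.913 = 88.
Required input speed = output speed × R = 206.6 × 88 = 18181 RPM.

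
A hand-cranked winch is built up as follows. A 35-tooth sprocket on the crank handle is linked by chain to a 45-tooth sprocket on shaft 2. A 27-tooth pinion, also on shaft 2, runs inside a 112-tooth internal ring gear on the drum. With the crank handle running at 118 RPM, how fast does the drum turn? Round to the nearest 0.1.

chain 45/35 = 1.2857 → 118/1.2857 = 91.778 RPM
internal gear 112/27 = 4.1481 → 91.778/4.1481 = 22.125 RPM

22.1 RPM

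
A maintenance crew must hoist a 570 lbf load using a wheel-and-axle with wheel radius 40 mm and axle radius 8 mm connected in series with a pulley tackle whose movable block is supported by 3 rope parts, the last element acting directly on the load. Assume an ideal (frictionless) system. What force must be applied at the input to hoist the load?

Wheel-and-axle MA = R/r = 40/8 = 5.
Block-and-tackle MA = number of supporting rope parts = 3.
Combined ideal MA = 5 × 3 = 15.
Effort = load / MA = 570 / 15 = 38 lbf.

38 lbf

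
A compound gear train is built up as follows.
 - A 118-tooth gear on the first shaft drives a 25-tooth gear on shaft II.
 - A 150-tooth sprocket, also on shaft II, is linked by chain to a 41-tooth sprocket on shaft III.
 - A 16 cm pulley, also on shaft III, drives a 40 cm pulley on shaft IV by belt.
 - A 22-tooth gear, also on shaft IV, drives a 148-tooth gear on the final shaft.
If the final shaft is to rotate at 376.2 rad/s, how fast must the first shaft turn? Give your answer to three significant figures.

366 rad/s

Overall ratio R = 0.21186 × 0.27333 × 2.5 × 6.7273 = 0.97393.
Required input speed = output speed × R = 376.2 × 0.97393 = 366.39 rad/s.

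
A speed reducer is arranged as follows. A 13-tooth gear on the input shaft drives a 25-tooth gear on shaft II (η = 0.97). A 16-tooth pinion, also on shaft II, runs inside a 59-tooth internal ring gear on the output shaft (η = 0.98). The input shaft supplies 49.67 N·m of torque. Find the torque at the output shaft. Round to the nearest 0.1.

Gear mesh: ratio = 25/13 = 1.9231; torque at shaft II = 49.67 × 1.9231 × 0.97 = 92.654 N·m.
Internal gear: ratio = 59/16 = 3.6875; torque at the output shaft = 92.654 × 3.6875 × 0.98 = 334.83 N·m.

334.8 N·m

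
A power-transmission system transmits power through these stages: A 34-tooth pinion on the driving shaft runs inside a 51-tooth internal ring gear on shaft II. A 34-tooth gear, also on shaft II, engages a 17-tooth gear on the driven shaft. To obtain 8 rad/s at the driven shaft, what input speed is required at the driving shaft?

6 rad/s

Overall ratio R = 1.5 × 0.5 = 0.75.
Required input speed = output speed × R = 8 × 0.75 = 6 rad/s.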